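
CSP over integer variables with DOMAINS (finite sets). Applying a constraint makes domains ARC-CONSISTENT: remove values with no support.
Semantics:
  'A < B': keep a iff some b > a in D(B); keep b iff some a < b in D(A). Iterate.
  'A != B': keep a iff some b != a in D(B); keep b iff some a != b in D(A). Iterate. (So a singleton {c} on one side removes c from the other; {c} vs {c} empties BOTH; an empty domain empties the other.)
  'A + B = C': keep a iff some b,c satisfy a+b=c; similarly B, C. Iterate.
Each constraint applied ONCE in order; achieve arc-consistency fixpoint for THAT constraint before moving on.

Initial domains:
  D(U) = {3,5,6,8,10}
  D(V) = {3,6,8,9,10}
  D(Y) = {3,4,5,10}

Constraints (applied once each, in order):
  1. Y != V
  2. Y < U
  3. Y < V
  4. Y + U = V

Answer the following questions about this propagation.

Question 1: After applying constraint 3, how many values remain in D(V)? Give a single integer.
Answer: 4

Derivation:
Constraint 1 (Y != V) on D(Y)={3,4,5,10} D(V)={3,6,8,9,10}: no change
Constraint 2 (Y < U) on D(Y)={3,4,5,10} D(U)={3,5,6,8,10}: Y {3,4,5,10}->{3,4,5}; U {3,5,6,8,10}->{5,6,8,10}
Constraint 3 (Y < V) on D(Y)={3,4,5} D(V)={3,6,8,9,10}: V {3,6,8,9,10}->{6,8,9,10}
So after constraint 3: D(V)={6,8,9,10}, size = 4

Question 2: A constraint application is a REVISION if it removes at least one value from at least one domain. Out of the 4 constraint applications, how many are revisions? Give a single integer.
Answer: 3

Derivation:
Constraint 1 (Y != V) on D(Y)={3,4,5,10} D(V)={3,6,8,9,10}: no change => not a revision
Constraint 2 (Y < U) on D(Y)={3,4,5,10} D(U)={3,5,6,8,10}: Y {3,4,5,10}->{3,4,5}; U {3,5,6,8,10}->{5,6,8,10} => REVISION
Constraint 3 (Y < V) on D(Y)={3,4,5} D(V)={3,6,8,9,10}: V {3,6,8,9,10}->{6,8,9,10} => REVISION
Constraint 4 (Y + U = V) on D(Y)={3,4,5} D(U)={5,6,8,10} D(V)={6,8,9,10}: U {5,6,8,10}->{5,6}; V {6,8,9,10}->{8,9,10} => REVISION
Total revisions = 3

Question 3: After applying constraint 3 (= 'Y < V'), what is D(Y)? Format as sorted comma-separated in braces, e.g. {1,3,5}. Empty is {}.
Constraint 1 (Y != V) on D(Y)={3,4,5,10} D(V)={3,6,8,9,10}: no change
Constraint 2 (Y < U) on D(Y)={3,4,5,10} D(U)={3,5,6,8,10}: Y {3,4,5,10}->{3,4,5}; U {3,5,6,8,10}->{5,6,8,10}
Constraint 3 (Y < V) on D(Y)={3,4,5} D(V)={3,6,8,9,10}: V {3,6,8,9,10}->{6,8,9,10}
So after constraint 3: D(Y) = {3,4,5}

Answer: {3,4,5}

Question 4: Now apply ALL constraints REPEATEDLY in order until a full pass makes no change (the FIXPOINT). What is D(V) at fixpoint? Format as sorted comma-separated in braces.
pass 0 (initial): D(V)={3,6,8,9,10}
pass 1: U {3,5,6,8,10}->{5,6}; V {3,6,8,9,10}->{8,9,10}; Y {3,4,5,10}->{3,4,5}
pass 2: no change
Fixpoint after 2 passes: D(V) = {8,9,10}

Answer: {8,9,10}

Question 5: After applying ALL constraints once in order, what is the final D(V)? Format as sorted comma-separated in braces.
Constraint 1 (Y != V) on D(Y)={3,4,5,10} D(V)={3,6,8,9,10}: no change
Constraint 2 (Y < U) on D(Y)={3,4,5,10} D(U)={3,5,6,8,10}: Y {3,4,5,10}->{3,4,5}; U {3,5,6,8,10}->{5,6,8,10}
Constraint 3 (Y < V) on D(Y)={3,4,5} D(V)={3,6,8,9,10}: V {3,6,8,9,10}->{6,8,9,10}
Constraint 4 (Y + U = V) on D(Y)={3,4,5} D(U)={5,6,8,10} D(V)={6,8,9,10}: U {5,6,8,10}->{5,6}; V {6,8,9,10}->{8,9,10}
So after all 4 constraints: D(V) = {8,9,10}

Answer: {8,9,10}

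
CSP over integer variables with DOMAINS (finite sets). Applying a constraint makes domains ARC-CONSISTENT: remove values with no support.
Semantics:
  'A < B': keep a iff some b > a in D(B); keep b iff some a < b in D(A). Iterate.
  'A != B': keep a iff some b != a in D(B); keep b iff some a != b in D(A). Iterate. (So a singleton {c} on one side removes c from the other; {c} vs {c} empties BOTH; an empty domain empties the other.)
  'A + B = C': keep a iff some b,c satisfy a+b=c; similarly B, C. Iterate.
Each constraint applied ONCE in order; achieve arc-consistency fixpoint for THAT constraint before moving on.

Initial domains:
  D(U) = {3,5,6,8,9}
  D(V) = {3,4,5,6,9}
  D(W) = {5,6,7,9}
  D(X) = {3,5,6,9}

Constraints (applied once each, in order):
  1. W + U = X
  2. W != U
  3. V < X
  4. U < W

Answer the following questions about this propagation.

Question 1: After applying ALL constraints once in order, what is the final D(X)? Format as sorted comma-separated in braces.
Answer: {9}

Derivation:
Constraint 1 (W + U = X) on D(W)={5,6,7,9} D(U)={3,5,6,8,9} D(X)={3,5,6,9}: W {5,6,7,9}->{6}; U {3,5,6,8,9}->{3}; X {3,5,6,9}->{9}
Constraint 2 (W != U) on D(W)={6} D(U)={3}: no change
Constraint 3 (V < X) on D(V)={3,4,5,6,9} D(X)={9}: V {3,4,5,6,9}->{3,4,5,6}
Constraint 4 (U < W) on D(U)={3} D(W)={6}: no change
So after all 4 constraints: D(X) = {9}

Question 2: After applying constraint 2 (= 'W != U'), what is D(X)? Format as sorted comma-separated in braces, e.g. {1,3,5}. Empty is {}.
Constraint 1 (W + U = X) on D(W)={5,6,7,9} D(U)={3,5,6,8,9} D(X)={3,5,6,9}: W {5,6,7,9}->{6}; U {3,5,6,8,9}->{3}; X {3,5,6,9}->{9}
Constraint 2 (W != U) on D(W)={6} D(U)={3}: no change
So after constraint 2: D(X) = {9}

Answer: {9}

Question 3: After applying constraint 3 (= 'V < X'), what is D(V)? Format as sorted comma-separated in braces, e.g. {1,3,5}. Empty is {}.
Constraint 1 (W + U = X) on D(W)={5,6,7,9} D(U)={3,5,6,8,9} D(X)={3,5,6,9}: W {5,6,7,9}->{6}; U {3,5,6,8,9}->{3}; X {3,5,6,9}->{9}
Constraint 2 (W != U) on D(W)={6} D(U)={3}: no change
Constraint 3 (V < X) on D(V)={3,4,5,6,9} D(X)={9}: V {3,4,5,6,9}->{3,4,5,6}
So after constraint 3: D(V) = {3,4,5,6}

Answer: {3,4,5,6}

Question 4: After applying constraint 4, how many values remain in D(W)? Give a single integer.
Constraint 1 (W + U = X) on D(W)={5,6,7,9} D(U)={3,5,6,8,9} D(X)={3,5,6,9}: W {5,6,7,9}->{6}; U {3,5,6,8,9}->{3}; X {3,5,6,9}->{9}
Constraint 2 (W != U) on D(W)={6} D(U)={3}: no change
Constraint 3 (V < X) on D(V)={3,4,5,6,9} D(X)={9}: V {3,4,5,6,9}->{3,4,5,6}
Constraint 4 (U < W) on D(U)={3} D(W)={6}: no change
So after constraint 4: D(W)={6}, size = 1

Answer: 1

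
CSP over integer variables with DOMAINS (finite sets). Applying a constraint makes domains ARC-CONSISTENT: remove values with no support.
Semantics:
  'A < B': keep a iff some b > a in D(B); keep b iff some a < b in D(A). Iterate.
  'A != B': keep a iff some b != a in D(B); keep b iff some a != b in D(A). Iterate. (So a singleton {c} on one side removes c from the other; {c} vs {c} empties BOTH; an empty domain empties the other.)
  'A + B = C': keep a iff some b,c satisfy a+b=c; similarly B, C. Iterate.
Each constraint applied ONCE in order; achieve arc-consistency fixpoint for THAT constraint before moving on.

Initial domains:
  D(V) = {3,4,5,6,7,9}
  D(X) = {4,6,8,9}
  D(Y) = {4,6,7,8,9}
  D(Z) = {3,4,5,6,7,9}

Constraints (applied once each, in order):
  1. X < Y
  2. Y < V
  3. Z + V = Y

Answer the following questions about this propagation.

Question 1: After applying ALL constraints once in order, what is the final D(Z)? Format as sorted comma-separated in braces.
Answer: {}

Derivation:
Constraint 1 (X < Y) on D(X)={4,6,8,9} D(Y)={4,6,7,8,9}: X {4,6,8,9}->{4,6,8}; Y {4,6,7,8,9}->{6,7,8,9}
Constraint 2 (Y < V) on D(Y)={6,7,8,9} D(V)={3,4,5,6,7,9}: Y {6,7,8,9}->{6,7,8}; V {3,4,5,6,7,9}->{7,9}
Constraint 3 (Z + V = Y) on D(Z)={3,4,5,6,7,9} D(V)={7,9} D(Y)={6,7,8}: Z {3,4,5,6,7,9}->{}; V {7,9}->{}; Y {6,7,8}->{}
So after all 3 constraints: D(Z) = {}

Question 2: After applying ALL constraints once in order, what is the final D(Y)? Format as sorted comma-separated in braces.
Constraint 1 (X < Y) on D(X)={4,6,8,9} D(Y)={4,6,7,8,9}: X {4,6,8,9}->{4,6,8}; Y {4,6,7,8,9}->{6,7,8,9}
Constraint 2 (Y < V) on D(Y)={6,7,8,9} D(V)={3,4,5,6,7,9}: Y {6,7,8,9}->{6,7,8}; V {3,4,5,6,7,9}->{7,9}
Constraint 3 (Z + V = Y) on D(Z)={3,4,5,6,7,9} D(V)={7,9} D(Y)={6,7,8}: Z {3,4,5,6,7,9}->{}; V {7,9}->{}; Y {6,7,8}->{}
So after all 3 constraints: D(Y) = {}

Answer: {}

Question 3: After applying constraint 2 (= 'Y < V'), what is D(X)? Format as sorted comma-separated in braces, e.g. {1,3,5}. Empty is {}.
Constraint 1 (X < Y) on D(X)={4,6,8,9} D(Y)={4,6,7,8,9}: X {4,6,8,9}->{4,6,8}; Y {4,6,7,8,9}->{6,7,8,9}
Constraint 2 (Y < V) on D(Y)={6,7,8,9} D(V)={3,4,5,6,7,9}: Y {6,7,8,9}->{6,7,8}; V {3,4,5,6,7,9}->{7,9}
So after constraint 2: D(X) = {4,6,8}

Answer: {4,6,8}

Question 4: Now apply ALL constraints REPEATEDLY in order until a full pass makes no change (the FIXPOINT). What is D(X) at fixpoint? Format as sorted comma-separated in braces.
Answer: {}

Derivation:
pass 0 (initial): D(X)={4,6,8,9}
pass 1: V {3,4,5,6,7,9}->{}; X {4,6,8,9}->{4,6,8}; Y {4,6,7,8,9}->{}; Z {3,4,5,6,7,9}->{}
pass 2: X {4,6,8}->{}
pass 3: no change
Fixpoint after 3 passes: D(X) = {}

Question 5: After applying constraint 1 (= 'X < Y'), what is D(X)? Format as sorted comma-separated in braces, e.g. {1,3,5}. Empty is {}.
Answer: {4,6,8}

Derivation:
Constraint 1 (X < Y) on D(X)={4,6,8,9} D(Y)={4,6,7,8,9}: X {4,6,8,9}->{4,6,8}; Y {4,6,7,8,9}->{6,7,8,9}
So after constraint 1: D(X) = {4,6,8}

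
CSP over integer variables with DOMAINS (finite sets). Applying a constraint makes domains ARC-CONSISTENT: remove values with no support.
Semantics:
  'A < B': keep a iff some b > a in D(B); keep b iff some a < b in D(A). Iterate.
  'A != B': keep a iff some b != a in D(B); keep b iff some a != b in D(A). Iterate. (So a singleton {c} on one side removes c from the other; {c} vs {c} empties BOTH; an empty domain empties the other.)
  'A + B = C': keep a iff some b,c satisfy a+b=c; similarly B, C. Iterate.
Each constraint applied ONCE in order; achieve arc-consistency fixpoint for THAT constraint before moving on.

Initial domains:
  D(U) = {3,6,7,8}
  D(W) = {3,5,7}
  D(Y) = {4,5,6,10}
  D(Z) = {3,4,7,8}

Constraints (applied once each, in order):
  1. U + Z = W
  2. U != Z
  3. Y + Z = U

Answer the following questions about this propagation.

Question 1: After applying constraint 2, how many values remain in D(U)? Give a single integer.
Answer: 1

Derivation:
Constraint 1 (U + Z = W) on D(U)={3,6,7,8} D(Z)={3,4,7,8} D(W)={3,5,7}: U {3,6,7,8}->{3}; Z {3,4,7,8}->{4}; W {3,5,7}->{7}
Constraint 2 (U != Z) on D(U)={3} D(Z)={4}: no change
So after constraint 2: D(U)={3}, size = 1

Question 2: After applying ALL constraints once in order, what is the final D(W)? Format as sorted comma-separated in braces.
Constraint 1 (U + Z = W) on D(U)={3,6,7,8} D(Z)={3,4,7,8} D(W)={3,5,7}: U {3,6,7,8}->{3}; Z {3,4,7,8}->{4}; W {3,5,7}->{7}
Constraint 2 (U != Z) on D(U)={3} D(Z)={4}: no change
Constraint 3 (Y + Z = U) on D(Y)={4,5,6,10} D(Z)={4} D(U)={3}: Y {4,5,6,10}->{}; Z {4}->{}; U {3}->{}
So after all 3 constraints: D(W) = {7}

Answer: {7}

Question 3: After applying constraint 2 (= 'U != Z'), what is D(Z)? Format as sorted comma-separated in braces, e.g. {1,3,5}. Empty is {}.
Constraint 1 (U + Z = W) on D(U)={3,6,7,8} D(Z)={3,4,7,8} D(W)={3,5,7}: U {3,6,7,8}->{3}; Z {3,4,7,8}->{4}; W {3,5,7}->{7}
Constraint 2 (U != Z) on D(U)={3} D(Z)={4}: no change
So after constraint 2: D(Z) = {4}

Answer: {4}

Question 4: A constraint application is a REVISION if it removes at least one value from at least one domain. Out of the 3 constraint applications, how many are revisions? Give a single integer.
Constraint 1 (U + Z = W) on D(U)={3,6,7,8} D(Z)={3,4,7,8} D(W)={3,5,7}: U {3,6,7,8}->{3}; Z {3,4,7,8}->{4}; W {3,5,7}->{7} => REVISION
Constraint 2 (U != Z) on D(U)={3} D(Z)={4}: no change => not a revision
Constraint 3 (Y + Z = U) on D(Y)={4,5,6,10} D(Z)={4} D(U)={3}: Y {4,5,6,10}->{}; Z {4}->{}; U {3}->{} => REVISION
Total revisions = 2

Answer: 2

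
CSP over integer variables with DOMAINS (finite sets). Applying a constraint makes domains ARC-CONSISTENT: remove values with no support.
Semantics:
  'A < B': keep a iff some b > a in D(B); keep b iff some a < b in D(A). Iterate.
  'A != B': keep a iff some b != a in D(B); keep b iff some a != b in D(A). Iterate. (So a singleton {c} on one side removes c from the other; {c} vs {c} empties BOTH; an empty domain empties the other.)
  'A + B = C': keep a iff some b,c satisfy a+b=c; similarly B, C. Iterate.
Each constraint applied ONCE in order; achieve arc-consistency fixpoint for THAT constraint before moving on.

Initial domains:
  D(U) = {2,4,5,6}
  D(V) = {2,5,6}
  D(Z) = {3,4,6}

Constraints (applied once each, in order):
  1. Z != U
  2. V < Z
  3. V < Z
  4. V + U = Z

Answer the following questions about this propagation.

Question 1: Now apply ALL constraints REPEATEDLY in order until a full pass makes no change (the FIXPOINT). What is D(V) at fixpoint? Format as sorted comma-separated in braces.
Answer: {2}

Derivation:
pass 0 (initial): D(V)={2,5,6}
pass 1: U {2,4,5,6}->{2,4}; V {2,5,6}->{2}; Z {3,4,6}->{4,6}
pass 2: no change
Fixpoint after 2 passes: D(V) = {2}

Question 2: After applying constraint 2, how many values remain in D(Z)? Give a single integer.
Answer: 3

Derivation:
Constraint 1 (Z != U) on D(Z)={3,4,6} D(U)={2,4,5,6}: no change
Constraint 2 (V < Z) on D(V)={2,5,6} D(Z)={3,4,6}: V {2,5,6}->{2,5}
So after constraint 2: D(Z)={3,4,6}, size = 3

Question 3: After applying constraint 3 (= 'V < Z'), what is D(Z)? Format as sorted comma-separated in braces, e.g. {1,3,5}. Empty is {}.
Constraint 1 (Z != U) on D(Z)={3,4,6} D(U)={2,4,5,6}: no change
Constraint 2 (V < Z) on D(V)={2,5,6} D(Z)={3,4,6}: V {2,5,6}->{2,5}
Constraint 3 (V < Z) on D(V)={2,5} D(Z)={3,4,6}: no change
So after constraint 3: D(Z) = {3,4,6}

Answer: {3,4,6}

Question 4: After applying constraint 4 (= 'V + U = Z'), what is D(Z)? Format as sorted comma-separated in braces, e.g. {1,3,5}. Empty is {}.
Answer: {4,6}

Derivation:
Constraint 1 (Z != U) on D(Z)={3,4,6} D(U)={2,4,5,6}: no change
Constraint 2 (V < Z) on D(V)={2,5,6} D(Z)={3,4,6}: V {2,5,6}->{2,5}
Constraint 3 (V < Z) on D(V)={2,5} D(Z)={3,4,6}: no change
Constraint 4 (V + U = Z) on D(V)={2,5} D(U)={2,4,5,6} D(Z)={3,4,6}: V {2,5}->{2}; U {2,4,5,6}->{2,4}; Z {3,4,6}->{4,6}
So after constraint 4: D(Z) = {4,6}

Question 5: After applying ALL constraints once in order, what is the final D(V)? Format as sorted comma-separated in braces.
Answer: {2}

Derivation:
Constraint 1 (Z != U) on D(Z)={3,4,6} D(U)={2,4,5,6}: no change
Constraint 2 (V < Z) on D(V)={2,5,6} D(Z)={3,4,6}: V {2,5,6}->{2,5}
Constraint 3 (V < Z) on D(V)={2,5} D(Z)={3,4,6}: no change
Constraint 4 (V + U = Z) on D(V)={2,5} D(U)={2,4,5,6} D(Z)={3,4,6}: V {2,5}->{2}; U {2,4,5,6}->{2,4}; Z {3,4,6}->{4,6}
So after all 4 constraints: D(V) = {2}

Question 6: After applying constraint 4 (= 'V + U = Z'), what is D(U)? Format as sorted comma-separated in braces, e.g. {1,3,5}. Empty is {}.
Constraint 1 (Z != U) on D(Z)={3,4,6} D(U)={2,4,5,6}: no change
Constraint 2 (V < Z) on D(V)={2,5,6} D(Z)={3,4,6}: V {2,5,6}->{2,5}
Constraint 3 (V < Z) on D(V)={2,5} D(Z)={3,4,6}: no change
Constraint 4 (V + U = Z) on D(V)={2,5} D(U)={2,4,5,6} D(Z)={3,4,6}: V {2,5}->{2}; U {2,4,5,6}->{2,4}; Z {3,4,6}->{4,6}
So after constraint 4: D(U) = {2,4}

Answer: {2,4}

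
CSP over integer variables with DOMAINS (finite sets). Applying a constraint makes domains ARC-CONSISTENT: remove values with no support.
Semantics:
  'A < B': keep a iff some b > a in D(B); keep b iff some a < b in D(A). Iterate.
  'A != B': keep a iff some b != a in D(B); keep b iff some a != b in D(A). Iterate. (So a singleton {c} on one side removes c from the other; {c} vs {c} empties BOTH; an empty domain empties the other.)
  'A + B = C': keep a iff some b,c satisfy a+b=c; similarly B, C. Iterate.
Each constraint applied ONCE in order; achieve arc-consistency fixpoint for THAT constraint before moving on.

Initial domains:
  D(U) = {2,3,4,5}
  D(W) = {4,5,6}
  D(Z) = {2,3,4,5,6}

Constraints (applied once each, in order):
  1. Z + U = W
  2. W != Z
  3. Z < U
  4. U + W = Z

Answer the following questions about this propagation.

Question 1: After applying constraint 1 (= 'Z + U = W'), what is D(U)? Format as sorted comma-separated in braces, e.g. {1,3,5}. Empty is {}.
Answer: {2,3,4}

Derivation:
Constraint 1 (Z + U = W) on D(Z)={2,3,4,5,6} D(U)={2,3,4,5} D(W)={4,5,6}: Z {2,3,4,5,6}->{2,3,4}; U {2,3,4,5}->{2,3,4}
So after constraint 1: D(U) = {2,3,4}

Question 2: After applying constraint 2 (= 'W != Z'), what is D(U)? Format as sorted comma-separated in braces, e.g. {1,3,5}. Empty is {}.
Answer: {2,3,4}

Derivation:
Constraint 1 (Z + U = W) on D(Z)={2,3,4,5,6} D(U)={2,3,4,5} D(W)={4,5,6}: Z {2,3,4,5,6}->{2,3,4}; U {2,3,4,5}->{2,3,4}
Constraint 2 (W != Z) on D(W)={4,5,6} D(Z)={2,3,4}: no change
So after constraint 2: D(U) = {2,3,4}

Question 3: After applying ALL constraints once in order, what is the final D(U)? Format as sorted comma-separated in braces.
Answer: {}

Derivation:
Constraint 1 (Z + U = W) on D(Z)={2,3,4,5,6} D(U)={2,3,4,5} D(W)={4,5,6}: Z {2,3,4,5,6}->{2,3,4}; U {2,3,4,5}->{2,3,4}
Constraint 2 (W != Z) on D(W)={4,5,6} D(Z)={2,3,4}: no change
Constraint 3 (Z < U) on D(Z)={2,3,4} D(U)={2,3,4}: Z {2,3,4}->{2,3}; U {2,3,4}->{3,4}
Constraint 4 (U + W = Z) on D(U)={3,4} D(W)={4,5,6} D(Z)={2,3}: U {3,4}->{}; W {4,5,6}->{}; Z {2,3}->{}
So after all 4 constraints: D(U) = {}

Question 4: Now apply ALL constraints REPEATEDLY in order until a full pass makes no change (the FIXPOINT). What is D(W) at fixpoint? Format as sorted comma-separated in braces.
pass 0 (initial): D(W)={4,5,6}
pass 1: U {2,3,4,5}->{}; W {4,5,6}->{}; Z {2,3,4,5,6}->{}
pass 2: no change
Fixpoint after 2 passes: D(W) = {}

Answer: {}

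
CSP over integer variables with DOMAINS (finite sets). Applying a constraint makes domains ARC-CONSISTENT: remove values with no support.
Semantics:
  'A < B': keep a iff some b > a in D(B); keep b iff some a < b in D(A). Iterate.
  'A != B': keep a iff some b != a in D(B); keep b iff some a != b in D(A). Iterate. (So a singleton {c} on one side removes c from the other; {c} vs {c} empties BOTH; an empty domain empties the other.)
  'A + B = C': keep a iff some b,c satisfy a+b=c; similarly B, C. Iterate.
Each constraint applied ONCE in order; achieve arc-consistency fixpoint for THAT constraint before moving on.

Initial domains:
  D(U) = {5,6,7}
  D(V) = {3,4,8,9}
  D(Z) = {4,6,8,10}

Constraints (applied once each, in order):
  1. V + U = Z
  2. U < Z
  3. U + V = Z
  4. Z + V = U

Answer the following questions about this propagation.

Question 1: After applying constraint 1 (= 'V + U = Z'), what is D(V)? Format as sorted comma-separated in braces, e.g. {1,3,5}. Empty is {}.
Constraint 1 (V + U = Z) on D(V)={3,4,8,9} D(U)={5,6,7} D(Z)={4,6,8,10}: V {3,4,8,9}->{3,4}; Z {4,6,8,10}->{8,10}
So after constraint 1: D(V) = {3,4}

Answer: {3,4}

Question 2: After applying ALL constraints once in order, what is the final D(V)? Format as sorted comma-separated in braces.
Answer: {}

Derivation:
Constraint 1 (V + U = Z) on D(V)={3,4,8,9} D(U)={5,6,7} D(Z)={4,6,8,10}: V {3,4,8,9}->{3,4}; Z {4,6,8,10}->{8,10}
Constraint 2 (U < Z) on D(U)={5,6,7} D(Z)={8,10}: no change
Constraint 3 (U + V = Z) on D(U)={5,6,7} D(V)={3,4} D(Z)={8,10}: no change
Constraint 4 (Z + V = U) on D(Z)={8,10} D(V)={3,4} D(U)={5,6,7}: Z {8,10}->{}; V {3,4}->{}; U {5,6,7}->{}
So after all 4 constraints: D(V) = {}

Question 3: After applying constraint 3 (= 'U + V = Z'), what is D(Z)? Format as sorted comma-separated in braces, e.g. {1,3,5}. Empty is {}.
Answer: {8,10}

Derivation:
Constraint 1 (V + U = Z) on D(V)={3,4,8,9} D(U)={5,6,7} D(Z)={4,6,8,10}: V {3,4,8,9}->{3,4}; Z {4,6,8,10}->{8,10}
Constraint 2 (U < Z) on D(U)={5,6,7} D(Z)={8,10}: no change
Constraint 3 (U + V = Z) on D(U)={5,6,7} D(V)={3,4} D(Z)={8,10}: no change
So after constraint 3: D(Z) = {8,10}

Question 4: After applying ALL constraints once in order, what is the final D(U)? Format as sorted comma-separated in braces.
Answer: {}

Derivation:
Constraint 1 (V + U = Z) on D(V)={3,4,8,9} D(U)={5,6,7} D(Z)={4,6,8,10}: V {3,4,8,9}->{3,4}; Z {4,6,8,10}->{8,10}
Constraint 2 (U < Z) on D(U)={5,6,7} D(Z)={8,10}: no change
Constraint 3 (U + V = Z) on D(U)={5,6,7} D(V)={3,4} D(Z)={8,10}: no change
Constraint 4 (Z + V = U) on D(Z)={8,10} D(V)={3,4} D(U)={5,6,7}: Z {8,10}->{}; V {3,4}->{}; U {5,6,7}->{}
So after all 4 constraints: D(U) = {}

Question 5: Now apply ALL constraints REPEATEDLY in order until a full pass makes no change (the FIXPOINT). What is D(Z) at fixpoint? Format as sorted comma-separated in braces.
Answer: {}

Derivation:
pass 0 (initial): D(Z)={4,6,8,10}
pass 1: U {5,6,7}->{}; V {3,4,8,9}->{}; Z {4,6,8,10}->{}
pass 2: no change
Fixpoint after 2 passes: D(Z) = {}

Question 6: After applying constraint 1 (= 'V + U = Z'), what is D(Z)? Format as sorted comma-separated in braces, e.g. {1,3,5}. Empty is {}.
Answer: {8,10}

Derivation:
Constraint 1 (V + U = Z) on D(V)={3,4,8,9} D(U)={5,6,7} D(Z)={4,6,8,10}: V {3,4,8,9}->{3,4}; Z {4,6,8,10}->{8,10}
So after constraint 1: D(Z) = {8,10}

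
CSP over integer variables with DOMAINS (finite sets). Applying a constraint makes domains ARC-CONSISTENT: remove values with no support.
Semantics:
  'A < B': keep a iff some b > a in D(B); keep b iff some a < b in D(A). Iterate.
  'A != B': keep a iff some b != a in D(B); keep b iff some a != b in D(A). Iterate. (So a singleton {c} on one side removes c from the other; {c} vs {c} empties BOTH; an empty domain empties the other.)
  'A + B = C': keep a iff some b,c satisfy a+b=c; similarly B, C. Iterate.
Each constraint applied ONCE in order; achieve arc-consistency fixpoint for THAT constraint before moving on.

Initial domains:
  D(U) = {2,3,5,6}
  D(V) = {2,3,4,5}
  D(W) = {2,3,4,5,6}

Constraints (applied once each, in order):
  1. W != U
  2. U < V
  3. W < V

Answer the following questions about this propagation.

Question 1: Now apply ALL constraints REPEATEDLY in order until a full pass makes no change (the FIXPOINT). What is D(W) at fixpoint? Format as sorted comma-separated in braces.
pass 0 (initial): D(W)={2,3,4,5,6}
pass 1: U {2,3,5,6}->{2,3}; V {2,3,4,5}->{3,4,5}; W {2,3,4,5,6}->{2,3,4}
pass 2: no change
Fixpoint after 2 passes: D(W) = {2,3,4}

Answer: {2,3,4}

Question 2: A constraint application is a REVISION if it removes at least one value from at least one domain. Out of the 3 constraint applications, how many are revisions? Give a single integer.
Answer: 2

Derivation:
Constraint 1 (W != U) on D(W)={2,3,4,5,6} D(U)={2,3,5,6}: no change => not a revision
Constraint 2 (U < V) on D(U)={2,3,5,6} D(V)={2,3,4,5}: U {2,3,5,6}->{2,3}; V {2,3,4,5}->{3,4,5} => REVISION
Constraint 3 (W < V) on D(W)={2,3,4,5,6} D(V)={3,4,5}: W {2,3,4,5,6}->{2,3,4} => REVISION
Total revisions = 2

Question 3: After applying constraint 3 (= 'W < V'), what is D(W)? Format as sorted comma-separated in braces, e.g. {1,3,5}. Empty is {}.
Answer: {2,3,4}

Derivation:
Constraint 1 (W != U) on D(W)={2,3,4,5,6} D(U)={2,3,5,6}: no change
Constraint 2 (U < V) on D(U)={2,3,5,6} D(V)={2,3,4,5}: U {2,3,5,6}->{2,3}; V {2,3,4,5}->{3,4,5}
Constraint 3 (W < V) on D(W)={2,3,4,5,6} D(V)={3,4,5}: W {2,3,4,5,6}->{2,3,4}
So after constraint 3: D(W) = {2,3,4}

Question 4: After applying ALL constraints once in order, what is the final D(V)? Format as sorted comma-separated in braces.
Constraint 1 (W != U) on D(W)={2,3,4,5,6} D(U)={2,3,5,6}: no change
Constraint 2 (U < V) on D(U)={2,3,5,6} D(V)={2,3,4,5}: U {2,3,5,6}->{2,3}; V {2,3,4,5}->{3,4,5}
Constraint 3 (W < V) on D(W)={2,3,4,5,6} D(V)={3,4,5}: W {2,3,4,5,6}->{2,3,4}
So after all 3 constraints: D(V) = {3,4,5}

Answer: {3,4,5}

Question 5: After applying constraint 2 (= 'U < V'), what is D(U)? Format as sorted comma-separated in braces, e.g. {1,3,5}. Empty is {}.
Answer: {2,3}

Derivation:
Constraint 1 (W != U) on D(W)={2,3,4,5,6} D(U)={2,3,5,6}: no change
Constraint 2 (U < V) on D(U)={2,3,5,6} D(V)={2,3,4,5}: U {2,3,5,6}->{2,3}; V {2,3,4,5}->{3,4,5}
So after constraint 2: D(U) = {2,3}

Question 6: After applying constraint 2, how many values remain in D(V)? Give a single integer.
Constraint 1 (W != U) on D(W)={2,3,4,5,6} D(U)={2,3,5,6}: no change
Constraint 2 (U < V) on D(U)={2,3,5,6} D(V)={2,3,4,5}: U {2,3,5,6}->{2,3}; V {2,3,4,5}->{3,4,5}
So after constraint 2: D(V)={3,4,5}, size = 3

Answer: 3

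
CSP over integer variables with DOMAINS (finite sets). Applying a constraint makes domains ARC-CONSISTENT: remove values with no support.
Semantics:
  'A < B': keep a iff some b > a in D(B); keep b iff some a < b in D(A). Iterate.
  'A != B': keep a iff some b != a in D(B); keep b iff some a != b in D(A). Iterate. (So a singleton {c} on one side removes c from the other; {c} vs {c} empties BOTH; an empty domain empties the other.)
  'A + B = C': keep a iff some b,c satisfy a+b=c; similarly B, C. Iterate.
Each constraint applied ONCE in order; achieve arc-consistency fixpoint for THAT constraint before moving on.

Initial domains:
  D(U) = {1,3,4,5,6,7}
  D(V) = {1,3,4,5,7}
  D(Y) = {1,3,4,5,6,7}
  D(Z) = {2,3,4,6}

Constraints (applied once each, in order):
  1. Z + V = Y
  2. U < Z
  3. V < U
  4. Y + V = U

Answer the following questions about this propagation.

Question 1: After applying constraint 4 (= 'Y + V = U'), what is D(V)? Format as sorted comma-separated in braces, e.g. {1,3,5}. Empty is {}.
Answer: {1}

Derivation:
Constraint 1 (Z + V = Y) on D(Z)={2,3,4,6} D(V)={1,3,4,5,7} D(Y)={1,3,4,5,6,7}: V {1,3,4,5,7}->{1,3,4,5}; Y {1,3,4,5,6,7}->{3,4,5,6,7}
Constraint 2 (U < Z) on D(U)={1,3,4,5,6,7} D(Z)={2,3,4,6}: U {1,3,4,5,6,7}->{1,3,4,5}
Constraint 3 (V < U) on D(V)={1,3,4,5} D(U)={1,3,4,5}: V {1,3,4,5}->{1,3,4}; U {1,3,4,5}->{3,4,5}
Constraint 4 (Y + V = U) on D(Y)={3,4,5,6,7} D(V)={1,3,4} D(U)={3,4,5}: Y {3,4,5,6,7}->{3,4}; V {1,3,4}->{1}; U {3,4,5}->{4,5}
So after constraint 4: D(V) = {1}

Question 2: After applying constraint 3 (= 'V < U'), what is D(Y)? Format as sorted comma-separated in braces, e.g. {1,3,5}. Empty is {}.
Constraint 1 (Z + V = Y) on D(Z)={2,3,4,6} D(V)={1,3,4,5,7} D(Y)={1,3,4,5,6,7}: V {1,3,4,5,7}->{1,3,4,5}; Y {1,3,4,5,6,7}->{3,4,5,6,7}
Constraint 2 (U < Z) on D(U)={1,3,4,5,6,7} D(Z)={2,3,4,6}: U {1,3,4,5,6,7}->{1,3,4,5}
Constraint 3 (V < U) on D(V)={1,3,4,5} D(U)={1,3,4,5}: V {1,3,4,5}->{1,3,4}; U {1,3,4,5}->{3,4,5}
So after constraint 3: D(Y) = {3,4,5,6,7}

Answer: {3,4,5,6,7}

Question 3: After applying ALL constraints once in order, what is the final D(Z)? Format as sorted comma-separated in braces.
Answer: {2,3,4,6}

Derivation:
Constraint 1 (Z + V = Y) on D(Z)={2,3,4,6} D(V)={1,3,4,5,7} D(Y)={1,3,4,5,6,7}: V {1,3,4,5,7}->{1,3,4,5}; Y {1,3,4,5,6,7}->{3,4,5,6,7}
Constraint 2 (U < Z) on D(U)={1,3,4,5,6,7} D(Z)={2,3,4,6}: U {1,3,4,5,6,7}->{1,3,4,5}
Constraint 3 (V < U) on D(V)={1,3,4,5} D(U)={1,3,4,5}: V {1,3,4,5}->{1,3,4}; U {1,3,4,5}->{3,4,5}
Constraint 4 (Y + V = U) on D(Y)={3,4,5,6,7} D(V)={1,3,4} D(U)={3,4,5}: Y {3,4,5,6,7}->{3,4}; V {1,3,4}->{1}; U {3,4,5}->{4,5}
So after all 4 constraints: D(Z) = {2,3,4,6}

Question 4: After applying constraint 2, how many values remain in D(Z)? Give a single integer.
Constraint 1 (Z + V = Y) on D(Z)={2,3,4,6} D(V)={1,3,4,5,7} D(Y)={1,3,4,5,6,7}: V {1,3,4,5,7}->{1,3,4,5}; Y {1,3,4,5,6,7}->{3,4,5,6,7}
Constraint 2 (U < Z) on D(U)={1,3,4,5,6,7} D(Z)={2,3,4,6}: U {1,3,4,5,6,7}->{1,3,4,5}
So after constraint 2: D(Z)={2,3,4,6}, size = 4

Answer: 4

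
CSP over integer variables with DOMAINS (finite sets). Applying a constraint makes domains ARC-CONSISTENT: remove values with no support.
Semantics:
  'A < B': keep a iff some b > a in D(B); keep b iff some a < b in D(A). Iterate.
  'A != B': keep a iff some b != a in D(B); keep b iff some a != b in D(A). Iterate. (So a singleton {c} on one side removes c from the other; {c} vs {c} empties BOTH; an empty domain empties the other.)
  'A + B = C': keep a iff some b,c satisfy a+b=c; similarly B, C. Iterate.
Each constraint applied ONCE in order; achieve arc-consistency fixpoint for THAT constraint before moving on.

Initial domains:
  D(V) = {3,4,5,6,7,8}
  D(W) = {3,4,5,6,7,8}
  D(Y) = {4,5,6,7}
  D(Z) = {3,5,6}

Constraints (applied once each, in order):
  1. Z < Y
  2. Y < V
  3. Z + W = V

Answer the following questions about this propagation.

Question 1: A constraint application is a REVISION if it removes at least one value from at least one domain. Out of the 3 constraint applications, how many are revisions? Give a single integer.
Constraint 1 (Z < Y) on D(Z)={3,5,6} D(Y)={4,5,6,7}: no change => not a revision
Constraint 2 (Y < V) on D(Y)={4,5,6,7} D(V)={3,4,5,6,7,8}: V {3,4,5,6,7,8}->{5,6,7,8} => REVISION
Constraint 3 (Z + W = V) on D(Z)={3,5,6} D(W)={3,4,5,6,7,8} D(V)={5,6,7,8}: Z {3,5,6}->{3,5}; W {3,4,5,6,7,8}->{3,4,5}; V {5,6,7,8}->{6,7,8} => REVISION
Total revisions = 2

Answer: 2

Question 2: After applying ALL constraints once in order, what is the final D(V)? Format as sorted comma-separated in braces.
Constraint 1 (Z < Y) on D(Z)={3,5,6} D(Y)={4,5,6,7}: no change
Constraint 2 (Y < V) on D(Y)={4,5,6,7} D(V)={3,4,5,6,7,8}: V {3,4,5,6,7,8}->{5,6,7,8}
Constraint 3 (Z + W = V) on D(Z)={3,5,6} D(W)={3,4,5,6,7,8} D(V)={5,6,7,8}: Z {3,5,6}->{3,5}; W {3,4,5,6,7,8}->{3,4,5}; V {5,6,7,8}->{6,7,8}
So after all 3 constraints: D(V) = {6,7,8}

Answer: {6,7,8}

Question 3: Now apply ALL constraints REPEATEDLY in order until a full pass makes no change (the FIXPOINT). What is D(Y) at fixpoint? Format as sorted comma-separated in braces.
Answer: {4,5,6,7}

Derivation:
pass 0 (initial): D(Y)={4,5,6,7}
pass 1: V {3,4,5,6,7,8}->{6,7,8}; W {3,4,5,6,7,8}->{3,4,5}; Z {3,5,6}->{3,5}
pass 2: no change
Fixpoint after 2 passes: D(Y) = {4,5,6,7}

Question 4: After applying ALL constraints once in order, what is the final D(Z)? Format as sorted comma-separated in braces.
Constraint 1 (Z < Y) on D(Z)={3,5,6} D(Y)={4,5,6,7}: no change
Constraint 2 (Y < V) on D(Y)={4,5,6,7} D(V)={3,4,5,6,7,8}: V {3,4,5,6,7,8}->{5,6,7,8}
Constraint 3 (Z + W = V) on D(Z)={3,5,6} D(W)={3,4,5,6,7,8} D(V)={5,6,7,8}: Z {3,5,6}->{3,5}; W {3,4,5,6,7,8}->{3,4,5}; V {5,6,7,8}->{6,7,8}
So after all 3 constraints: D(Z) = {3,5}

Answer: {3,5}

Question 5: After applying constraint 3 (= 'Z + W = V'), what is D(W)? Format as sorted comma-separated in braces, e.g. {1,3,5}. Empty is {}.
Answer: {3,4,5}

Derivation:
Constraint 1 (Z < Y) on D(Z)={3,5,6} D(Y)={4,5,6,7}: no change
Constraint 2 (Y < V) on D(Y)={4,5,6,7} D(V)={3,4,5,6,7,8}: V {3,4,5,6,7,8}->{5,6,7,8}
Constraint 3 (Z + W = V) on D(Z)={3,5,6} D(W)={3,4,5,6,7,8} D(V)={5,6,7,8}: Z {3,5,6}->{3,5}; W {3,4,5,6,7,8}->{3,4,5}; V {5,6,7,8}->{6,7,8}
So after constraint 3: D(W) = {3,4,5}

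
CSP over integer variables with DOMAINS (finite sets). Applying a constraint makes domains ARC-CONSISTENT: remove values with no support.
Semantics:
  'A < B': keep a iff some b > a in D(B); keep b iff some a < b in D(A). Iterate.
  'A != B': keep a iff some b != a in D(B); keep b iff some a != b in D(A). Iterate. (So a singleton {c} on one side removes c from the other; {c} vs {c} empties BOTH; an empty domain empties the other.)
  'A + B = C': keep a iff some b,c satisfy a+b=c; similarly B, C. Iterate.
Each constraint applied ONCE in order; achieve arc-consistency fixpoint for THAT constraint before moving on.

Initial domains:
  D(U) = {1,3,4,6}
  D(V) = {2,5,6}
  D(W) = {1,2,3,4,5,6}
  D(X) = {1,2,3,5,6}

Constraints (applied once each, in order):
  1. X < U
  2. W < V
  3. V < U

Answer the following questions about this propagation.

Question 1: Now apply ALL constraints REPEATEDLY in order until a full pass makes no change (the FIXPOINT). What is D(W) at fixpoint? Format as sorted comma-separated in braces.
pass 0 (initial): D(W)={1,2,3,4,5,6}
pass 1: U {1,3,4,6}->{3,4,6}; V {2,5,6}->{2,5}; W {1,2,3,4,5,6}->{1,2,3,4,5}; X {1,2,3,5,6}->{1,2,3,5}
pass 2: W {1,2,3,4,5}->{1,2,3,4}
pass 3: no change
Fixpoint after 3 passes: D(W) = {1,2,3,4}

Answer: {1,2,3,4}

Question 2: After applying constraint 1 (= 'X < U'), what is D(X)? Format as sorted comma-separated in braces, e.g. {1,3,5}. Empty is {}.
Constraint 1 (X < U) on D(X)={1,2,3,5,6} D(U)={1,3,4,6}: X {1,2,3,5,6}->{1,2,3,5}; U {1,3,4,6}->{3,4,6}
So after constraint 1: D(X) = {1,2,3,5}

Answer: {1,2,3,5}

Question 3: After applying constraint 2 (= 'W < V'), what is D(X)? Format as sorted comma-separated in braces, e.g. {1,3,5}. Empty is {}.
Answer: {1,2,3,5}

Derivation:
Constraint 1 (X < U) on D(X)={1,2,3,5,6} D(U)={1,3,4,6}: X {1,2,3,5,6}->{1,2,3,5}; U {1,3,4,6}->{3,4,6}
Constraint 2 (W < V) on D(W)={1,2,3,4,5,6} D(V)={2,5,6}: W {1,2,3,4,5,6}->{1,2,3,4,5}
So after constraint 2: D(X) = {1,2,3,5}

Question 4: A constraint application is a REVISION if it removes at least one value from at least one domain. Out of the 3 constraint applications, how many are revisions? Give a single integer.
Constraint 1 (X < U) on D(X)={1,2,3,5,6} D(U)={1,3,4,6}: X {1,2,3,5,6}->{1,2,3,5}; U {1,3,4,6}->{3,4,6} => REVISION
Constraint 2 (W < V) on D(W)={1,2,3,4,5,6} D(V)={2,5,6}: W {1,2,3,4,5,6}->{1,2,3,4,5} => REVISION
Constraint 3 (V < U) on D(V)={2,5,6} D(U)={3,4,6}: V {2,5,6}->{2,5} => REVISION
Total revisions = 3

Answer: 3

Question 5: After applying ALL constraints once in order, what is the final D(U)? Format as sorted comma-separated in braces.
Constraint 1 (X < U) on D(X)={1,2,3,5,6} D(U)={1,3,4,6}: X {1,2,3,5,6}->{1,2,3,5}; U {1,3,4,6}->{3,4,6}
Constraint 2 (W < V) on D(W)={1,2,3,4,5,6} D(V)={2,5,6}: W {1,2,3,4,5,6}->{1,2,3,4,5}
Constraint 3 (V < U) on D(V)={2,5,6} D(U)={3,4,6}: V {2,5,6}->{2,5}
So after all 3 constraints: D(U) = {3,4,6}

Answer: {3,4,6}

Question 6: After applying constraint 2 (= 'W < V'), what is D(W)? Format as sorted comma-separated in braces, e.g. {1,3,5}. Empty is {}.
Constraint 1 (X < U) on D(X)={1,2,3,5,6} D(U)={1,3,4,6}: X {1,2,3,5,6}->{1,2,3,5}; U {1,3,4,6}->{3,4,6}
Constraint 2 (W < V) on D(W)={1,2,3,4,5,6} D(V)={2,5,6}: W {1,2,3,4,5,6}->{1,2,3,4,5}
So after constraint 2: D(W) = {1,2,3,4,5}

Answer: {1,2,3,4,5}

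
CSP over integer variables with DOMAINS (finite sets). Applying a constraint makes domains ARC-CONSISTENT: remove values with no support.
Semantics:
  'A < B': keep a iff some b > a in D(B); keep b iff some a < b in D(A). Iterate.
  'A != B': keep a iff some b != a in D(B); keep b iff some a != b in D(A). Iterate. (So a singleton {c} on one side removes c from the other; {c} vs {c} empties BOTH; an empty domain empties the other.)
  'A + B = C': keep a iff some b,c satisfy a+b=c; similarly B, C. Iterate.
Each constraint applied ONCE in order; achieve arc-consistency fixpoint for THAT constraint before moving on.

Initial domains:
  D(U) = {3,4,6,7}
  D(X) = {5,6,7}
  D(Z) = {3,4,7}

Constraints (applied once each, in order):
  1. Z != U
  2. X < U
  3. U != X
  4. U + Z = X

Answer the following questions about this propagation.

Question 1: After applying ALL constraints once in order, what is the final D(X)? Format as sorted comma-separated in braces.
Answer: {}

Derivation:
Constraint 1 (Z != U) on D(Z)={3,4,7} D(U)={3,4,6,7}: no change
Constraint 2 (X < U) on D(X)={5,6,7} D(U)={3,4,6,7}: X {5,6,7}->{5,6}; U {3,4,6,7}->{6,7}
Constraint 3 (U != X) on D(U)={6,7} D(X)={5,6}: no change
Constraint 4 (U + Z = X) on D(U)={6,7} D(Z)={3,4,7} D(X)={5,6}: U {6,7}->{}; Z {3,4,7}->{}; X {5,6}->{}
So after all 4 constraints: D(X) = {}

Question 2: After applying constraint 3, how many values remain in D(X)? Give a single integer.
Constraint 1 (Z != U) on D(Z)={3,4,7} D(U)={3,4,6,7}: no change
Constraint 2 (X < U) on D(X)={5,6,7} D(U)={3,4,6,7}: X {5,6,7}->{5,6}; U {3,4,6,7}->{6,7}
Constraint 3 (U != X) on D(U)={6,7} D(X)={5,6}: no change
So after constraint 3: D(X)={5,6}, size = 2

Answer: 2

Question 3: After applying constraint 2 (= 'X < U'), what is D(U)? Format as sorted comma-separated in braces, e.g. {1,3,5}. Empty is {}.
Constraint 1 (Z != U) on D(Z)={3,4,7} D(U)={3,4,6,7}: no change
Constraint 2 (X < U) on D(X)={5,6,7} D(U)={3,4,6,7}: X {5,6,7}->{5,6}; U {3,4,6,7}->{6,7}
So after constraint 2: D(U) = {6,7}

Answer: {6,7}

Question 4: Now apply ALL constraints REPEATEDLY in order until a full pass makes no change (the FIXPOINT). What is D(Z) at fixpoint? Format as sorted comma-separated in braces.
pass 0 (initial): D(Z)={3,4,7}
pass 1: U {3,4,6,7}->{}; X {5,6,7}->{}; Z {3,4,7}->{}
pass 2: no change
Fixpoint after 2 passes: D(Z) = {}

Answer: {}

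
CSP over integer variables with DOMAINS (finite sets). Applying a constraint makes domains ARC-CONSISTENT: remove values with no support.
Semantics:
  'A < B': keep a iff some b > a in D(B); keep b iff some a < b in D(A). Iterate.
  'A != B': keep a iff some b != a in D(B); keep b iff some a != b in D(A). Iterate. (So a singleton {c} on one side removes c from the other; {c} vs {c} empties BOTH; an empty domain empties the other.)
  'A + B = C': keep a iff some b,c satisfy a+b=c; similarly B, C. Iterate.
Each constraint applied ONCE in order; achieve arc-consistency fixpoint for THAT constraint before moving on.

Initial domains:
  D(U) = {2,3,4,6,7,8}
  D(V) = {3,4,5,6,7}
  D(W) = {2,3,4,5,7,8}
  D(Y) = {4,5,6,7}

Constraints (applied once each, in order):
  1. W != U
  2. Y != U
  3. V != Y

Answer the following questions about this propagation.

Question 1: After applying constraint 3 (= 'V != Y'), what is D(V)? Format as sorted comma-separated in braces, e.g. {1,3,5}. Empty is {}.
Answer: {3,4,5,6,7}

Derivation:
Constraint 1 (W != U) on D(W)={2,3,4,5,7,8} D(U)={2,3,4,6,7,8}: no change
Constraint 2 (Y != U) on D(Y)={4,5,6,7} D(U)={2,3,4,6,7,8}: no change
Constraint 3 (V != Y) on D(V)={3,4,5,6,7} D(Y)={4,5,6,7}: no change
So after constraint 3: D(V) = {3,4,5,6,7}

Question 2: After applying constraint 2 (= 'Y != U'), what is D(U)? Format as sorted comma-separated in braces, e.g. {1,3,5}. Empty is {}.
Answer: {2,3,4,6,7,8}

Derivation:
Constraint 1 (W != U) on D(W)={2,3,4,5,7,8} D(U)={2,3,4,6,7,8}: no change
Constraint 2 (Y != U) on D(Y)={4,5,6,7} D(U)={2,3,4,6,7,8}: no change
So after constraint 2: D(U) = {2,3,4,6,7,8}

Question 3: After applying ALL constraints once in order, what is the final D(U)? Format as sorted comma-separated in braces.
Answer: {2,3,4,6,7,8}

Derivation:
Constraint 1 (W != U) on D(W)={2,3,4,5,7,8} D(U)={2,3,4,6,7,8}: no change
Constraint 2 (Y != U) on D(Y)={4,5,6,7} D(U)={2,3,4,6,7,8}: no change
Constraint 3 (V != Y) on D(V)={3,4,5,6,7} D(Y)={4,5,6,7}: no change
So after all 3 constraints: D(U) = {2,3,4,6,7,8}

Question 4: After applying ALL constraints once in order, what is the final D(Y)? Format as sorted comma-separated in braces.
Answer: {4,5,6,7}

Derivation:
Constraint 1 (W != U) on D(W)={2,3,4,5,7,8} D(U)={2,3,4,6,7,8}: no change
Constraint 2 (Y != U) on D(Y)={4,5,6,7} D(U)={2,3,4,6,7,8}: no change
Constraint 3 (V != Y) on D(V)={3,4,5,6,7} D(Y)={4,5,6,7}: no change
So after all 3 constraints: D(Y) = {4,5,6,7}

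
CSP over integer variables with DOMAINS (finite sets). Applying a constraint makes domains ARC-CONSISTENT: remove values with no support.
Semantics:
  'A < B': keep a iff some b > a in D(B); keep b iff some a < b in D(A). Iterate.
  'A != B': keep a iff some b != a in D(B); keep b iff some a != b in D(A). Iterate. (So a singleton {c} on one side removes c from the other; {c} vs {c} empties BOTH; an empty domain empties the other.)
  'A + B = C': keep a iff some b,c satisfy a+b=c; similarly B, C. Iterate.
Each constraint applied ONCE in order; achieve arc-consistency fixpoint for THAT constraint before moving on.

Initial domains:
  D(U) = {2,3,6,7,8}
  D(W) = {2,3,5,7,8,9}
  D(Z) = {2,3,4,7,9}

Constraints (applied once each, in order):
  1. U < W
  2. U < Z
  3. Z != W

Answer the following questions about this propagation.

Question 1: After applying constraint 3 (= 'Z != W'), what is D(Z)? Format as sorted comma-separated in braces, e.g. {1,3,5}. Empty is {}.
Constraint 1 (U < W) on D(U)={2,3,6,7,8} D(W)={2,3,5,7,8,9}: W {2,3,5,7,8,9}->{3,5,7,8,9}
Constraint 2 (U < Z) on D(U)={2,3,6,7,8} D(Z)={2,3,4,7,9}: Z {2,3,4,7,9}->{3,4,7,9}
Constraint 3 (Z != W) on D(Z)={3,4,7,9} D(W)={3,5,7,8,9}: no change
So after constraint 3: D(Z) = {3,4,7,9}

Answer: {3,4,7,9}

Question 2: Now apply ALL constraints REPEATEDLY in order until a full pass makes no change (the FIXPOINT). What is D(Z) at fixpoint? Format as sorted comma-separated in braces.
Answer: {3,4,7,9}

Derivation:
pass 0 (initial): D(Z)={2,3,4,7,9}
pass 1: W {2,3,5,7,8,9}->{3,5,7,8,9}; Z {2,3,4,7,9}->{3,4,7,9}
pass 2: no change
Fixpoint after 2 passes: D(Z) = {3,4,7,9}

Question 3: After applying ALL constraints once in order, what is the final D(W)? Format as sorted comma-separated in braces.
Answer: {3,5,7,8,9}

Derivation:
Constraint 1 (U < W) on D(U)={2,3,6,7,8} D(W)={2,3,5,7,8,9}: W {2,3,5,7,8,9}->{3,5,7,8,9}
Constraint 2 (U < Z) on D(U)={2,3,6,7,8} D(Z)={2,3,4,7,9}: Z {2,3,4,7,9}->{3,4,7,9}
Constraint 3 (Z != W) on D(Z)={3,4,7,9} D(W)={3,5,7,8,9}: no change
So after all 3 constraints: D(W) = {3,5,7,8,9}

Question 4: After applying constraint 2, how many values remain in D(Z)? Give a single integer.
Constraint 1 (U < W) on D(U)={2,3,6,7,8} D(W)={2,3,5,7,8,9}: W {2,3,5,7,8,9}->{3,5,7,8,9}
Constraint 2 (U < Z) on D(U)={2,3,6,7,8} D(Z)={2,3,4,7,9}: Z {2,3,4,7,9}->{3,4,7,9}
So after constraint 2: D(Z)={3,4,7,9}, size = 4

Answer: 4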